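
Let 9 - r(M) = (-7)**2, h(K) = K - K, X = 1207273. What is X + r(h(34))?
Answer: 1207233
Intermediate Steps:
h(K) = 0
r(M) = -40 (r(M) = 9 - 1*(-7)**2 = 9 - 1*49 = 9 - 49 = -40)
X + r(h(34)) = 1207273 - 40 = 1207233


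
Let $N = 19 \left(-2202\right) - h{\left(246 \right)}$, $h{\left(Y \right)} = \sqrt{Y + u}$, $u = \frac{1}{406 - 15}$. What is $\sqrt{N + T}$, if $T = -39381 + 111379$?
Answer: $\frac{\sqrt{4610890960 - 2737 \sqrt{767533}}}{391} \approx 173.62$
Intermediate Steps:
$u = \frac{1}{391} \approx 0.0025575$
$T = 71998$
$h{\left(Y \right)} = \sqrt{\frac{1}{391} + Y}$ ($h{\left(Y \right)} = \sqrt{Y + \frac{1}{391}} = \sqrt{\frac{1}{391} + Y}$)
$N = -41838 - \frac{7 \sqrt{767533}}{391}$ ($N = 19 \left(-2202\right) - \frac{\sqrt{391 + 152881 \cdot 246}}{391} = -41838 - \frac{\sqrt{391 + 37608726}}{391} = -41838 - \frac{\sqrt{37609117}}{391} = -41838 - \frac{7 \sqrt{767533}}{391} \approx -41854.0$)
$\sqrt{N + T} = \sqrt{\left(-41838 - \frac{7 \sqrt{767533}}{391}\right) + 71998} = \sqrt{30160 - \frac{7 \sqrt{767533}}{391}}$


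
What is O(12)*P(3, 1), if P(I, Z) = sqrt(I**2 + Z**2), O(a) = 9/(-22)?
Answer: -9*sqrt(10)/22 ≈ -1.2937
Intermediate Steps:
O(a) = -9/22 (O(a) = 9*(-1/22) = -9/22)
O(12)*P(3, 1) = -9*sqrt(3**2 + 1**2)/22 = -9*sqrt(9 + 1)/22 = -9*sqrt(10)/22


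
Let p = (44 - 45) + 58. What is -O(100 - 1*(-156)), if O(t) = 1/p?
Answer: -1/57 ≈ -0.017544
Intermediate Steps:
p = 57 (p = -1 + 58 = 57)
O(t) = 1/57
-O(100 - 1*(-156)) = -1*1/57 = -1/57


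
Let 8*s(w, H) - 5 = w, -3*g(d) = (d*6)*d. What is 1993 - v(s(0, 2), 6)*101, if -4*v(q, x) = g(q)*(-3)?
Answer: 262679/128 ≈ 2052.2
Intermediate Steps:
g(d) = -2*d² (g(d) = -d*6*d/3 = -6*d*d/3 = -2*d²)
s(w, H) = 5/8 + w/8
v(q, x) = -3*q²/2 (v(q, x) = -(-2*q²)*(-3)/4 = -3*q²/2)
1993 - v(s(0, 2), 6)*101 = 1993 - (-3*(5/8 + (⅛)*0)²/2)*101 = 1993 - (-3*(5/8 + 0)²/2)*101 = 1993 - (-3*(5/8)²/2)*101 = 1993 - (-3/2*25/64)*101 = 1993 - (-75)*101/128 = 1993 - 1*(-7575/128) = 1993 + 7575/128 = 262679/128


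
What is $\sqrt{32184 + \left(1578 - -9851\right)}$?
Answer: $\sqrt{43613} \approx 208.84$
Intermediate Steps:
$\sqrt{32184 + \left(1578 - -9851\right)} = \sqrt{32184 + \left(1578 + 9851\right)} = \sqrt{32184 + 11429} = \sqrt{43613}$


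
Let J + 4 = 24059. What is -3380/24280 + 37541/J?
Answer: 41509479/29202770 ≈ 1.4214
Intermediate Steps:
J = 24055 (J = -4 + 24059 = 24055)
-3380/24280 + 37541/J = -3380/24280 + 37541/24055 = -3380*1/24280 + 37541*(1/24055) = -169/1214 + 37541/24055 = 41509479/29202770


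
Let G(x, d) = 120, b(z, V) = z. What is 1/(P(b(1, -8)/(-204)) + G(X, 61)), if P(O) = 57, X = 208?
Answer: 1/177 ≈ 0.0056497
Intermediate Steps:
1/(P(b(1, -8)/(-204)) + G(X, 61)) = 1/(57 + 120) = 1/177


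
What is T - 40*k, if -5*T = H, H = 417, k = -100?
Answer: 19583/5 ≈ 3916.6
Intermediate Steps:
T = -417/5 (T = -⅕*417 = -417/5 ≈ -83.400)
T - 40*k = -417/5 - 40*(-100) = -417/5 + 4000 = 19583/5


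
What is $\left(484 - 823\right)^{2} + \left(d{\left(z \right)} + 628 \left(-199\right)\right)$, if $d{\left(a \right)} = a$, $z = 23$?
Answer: $-10028$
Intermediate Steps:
$\left(484 - 823\right)^{2} + \left(d{\left(z \right)} + 628 \left(-199\right)\right) = \left(484 - 823\right)^{2} + \left(23 + 628 \left(-199\right)\right) = \left(-339\right)^{2} + \left(23 - 124972\right) = 114921 - 124949 = -10028$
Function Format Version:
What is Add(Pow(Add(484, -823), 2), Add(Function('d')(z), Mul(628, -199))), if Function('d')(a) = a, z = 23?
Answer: -10028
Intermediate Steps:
Add(Pow(Add(484, -823), 2), Add(Function('d')(z), Mul(628, -199))) = Add(Pow(Add(484, -823), 2), Add(23, Mul(628, -199))) = Add(Pow(-339, 2), Add(23, -124972)) = Add(114921, -124949) = -10028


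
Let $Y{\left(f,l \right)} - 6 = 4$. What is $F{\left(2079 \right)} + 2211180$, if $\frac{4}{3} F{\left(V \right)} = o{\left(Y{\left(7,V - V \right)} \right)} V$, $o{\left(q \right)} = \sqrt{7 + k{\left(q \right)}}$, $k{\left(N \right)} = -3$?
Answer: $\frac{4428597}{2} \approx 2.2143 \cdot 10^{6}$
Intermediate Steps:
$Y{\left(f,l \right)} = 10$ ($Y{\left(f,l \right)} = 6 + 4 = 10$)
$o{\left(q \right)} = 2$ ($o{\left(q \right)} = \sqrt{7 - 3} = \sqrt{4} = 2$)
$F{\left(V \right)} = \frac{3 V}{2}$ ($F{\left(V \right)} = \frac{3 \cdot 2 V}{4} = \frac{3 V}{2}$)
$F{\left(2079 \right)} + 2211180 = \frac{3}{2} \cdot 2079 + 2211180 = \frac{6237}{2} + 2211180 = \frac{4428597}{2}$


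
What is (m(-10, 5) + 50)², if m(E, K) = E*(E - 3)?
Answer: 32400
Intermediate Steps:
m(E, K) = E*(-3 + E)
(m(-10, 5) + 50)² = (-10*(-3 - 10) + 50)² = (-10*(-13) + 50)² = (130 + 50)² = 180² = 32400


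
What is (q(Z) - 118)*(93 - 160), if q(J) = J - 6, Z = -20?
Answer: 9648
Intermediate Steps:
q(J) = -6 + J
(q(Z) - 118)*(93 - 160) = ((-6 - 20) - 118)*(93 - 160) = (-26 - 118)*(-67) = -144*(-67) = 9648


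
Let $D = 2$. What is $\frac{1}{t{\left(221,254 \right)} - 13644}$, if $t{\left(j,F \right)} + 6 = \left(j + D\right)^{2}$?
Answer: $\frac{1}{36079} \approx 2.7717 \cdot 10^{-5}$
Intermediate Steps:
$t{\left(j,F \right)} = -6 + \left(2 + j\right)^{2}$ ($t{\left(j,F \right)} = -6 + \left(j + 2\right)^{2} = -6 + \left(2 + j\right)^{2}$)
$\frac{1}{t{\left(221,254 \right)} - 13644} = \frac{1}{\left(-6 + \left(2 + 221\right)^{2}\right) - 13644} = \frac{1}{\left(-6 + 223^{2}\right) - 13644} = \frac{1}{\left(-6 + 49729\right) - 13644} = \frac{1}{49723 - 13644} = \frac{1}{36079}$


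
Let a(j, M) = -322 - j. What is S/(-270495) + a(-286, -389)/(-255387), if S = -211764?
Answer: 6010167832/7675656285 ≈ 0.78302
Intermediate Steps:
S/(-270495) + a(-286, -389)/(-255387) = -211764/(-270495) + (-322 - 1*(-286))/(-255387) = -211764*(-1/270495) + (-322 + 286)*(-1/255387) = 70588/90165 - 36*(-1/255387) = 70588/90165 + 12/85129 = 6010167832/7675656285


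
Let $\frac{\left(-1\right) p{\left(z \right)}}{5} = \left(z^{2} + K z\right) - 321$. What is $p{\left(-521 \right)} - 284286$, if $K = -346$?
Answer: $-2541216$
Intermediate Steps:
$p{\left(z \right)} = 1605 - 5 z^{2} + 1730 z$ ($p{\left(z \right)} = - 5 \left(\left(z^{2} - 346 z\right) - 321\right) = - 5 \left(-321 + z^{2} - 346 z\right) = 1605 - 5 z^{2} + 1730 z$)
$p{\left(-521 \right)} - 284286 = \left(1605 - 5 \left(-521\right)^{2} + 1730 \left(-521\right)\right) - 284286 = \left(1605 - 1357205 - 901330\right) - 284286 = -2256930 - 284286 = -2541216$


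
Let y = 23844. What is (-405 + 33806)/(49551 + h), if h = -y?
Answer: 33401/25707 ≈ 1.2993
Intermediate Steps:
h = -23844 (h = -1*23844 = -23844)
(-405 + 33806)/(49551 + h) = (-405 + 33806)/(49551 - 23844) = 33401/25707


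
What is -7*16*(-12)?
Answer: 1344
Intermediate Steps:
-7*16*(-12) = -112*(-12) = -1*(-1344) = 1344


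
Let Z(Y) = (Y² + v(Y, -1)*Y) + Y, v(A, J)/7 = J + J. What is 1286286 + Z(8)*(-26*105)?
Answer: 1395486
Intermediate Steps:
v(A, J) = 14*J (v(A, J) = 7*(J + J) = 7*(2*J) = 14*J)
Z(Y) = Y² - 13*Y (Z(Y) = (Y² + (14*(-1))*Y) + Y = (Y² - 14*Y) + Y = Y² - 13*Y)
1286286 + Z(8)*(-26*105) = 1286286 + (8*(-13 + 8))*(-26*105) = 1286286 + (8*(-5))*(-2730) = 1286286 - 40*(-2730) = 1286286 + 109200 = 1395486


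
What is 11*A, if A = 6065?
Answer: 66715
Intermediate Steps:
11*A = 11*6065 = 66715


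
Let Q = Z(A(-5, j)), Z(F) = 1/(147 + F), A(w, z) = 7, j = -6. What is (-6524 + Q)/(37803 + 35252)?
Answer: -200939/2250094 ≈ -0.089303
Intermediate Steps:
Q = 1/154 (Q = 1/(147 + 7) = 1/154 ≈ 0.0064935)
(-6524 + Q)/(37803 + 35252) = (-6524 + 1/154)/(37803 + 35252) = -1004695/154/73055 = -1004695/154*1/73055 = -200939/2250094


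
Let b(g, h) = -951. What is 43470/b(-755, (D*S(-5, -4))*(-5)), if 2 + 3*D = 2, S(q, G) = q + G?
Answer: -14490/317 ≈ -45.710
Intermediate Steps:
S(q, G) = G + q
D = 0 (D = -2/3 + (1/3)*2 = -2/3 + 2/3 = 0)
43470/b(-755, (D*S(-5, -4))*(-5)) = 43470/(-951) = 43470*(-1/951) = -14490/317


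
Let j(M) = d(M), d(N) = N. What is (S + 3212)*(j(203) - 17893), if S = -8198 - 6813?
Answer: 208724310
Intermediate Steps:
j(M) = M
S = -15011
(S + 3212)*(j(203) - 17893) = (-15011 + 3212)*(203 - 17893) = -11799*(-17690) = 208724310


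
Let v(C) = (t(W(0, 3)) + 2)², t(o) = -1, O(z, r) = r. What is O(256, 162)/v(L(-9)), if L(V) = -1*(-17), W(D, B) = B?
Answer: 162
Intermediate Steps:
L(V) = 17
v(C) = 1 (v(C) = (-1 + 2)² = 1² = 1)
O(256, 162)/v(L(-9)) = 162/1 = 162*1 = 162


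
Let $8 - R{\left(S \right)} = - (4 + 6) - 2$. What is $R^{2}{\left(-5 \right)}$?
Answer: $400$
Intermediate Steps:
$R{\left(S \right)} = 20$ ($R{\left(S \right)} = 8 - \left(- (4 + 6) - 2\right) = 8 - \left(\left(-1\right) 10 - 2\right) = 8 - \left(-10 - 2\right) = 8 - -12 = 8 + 12 = 20$)
$R^{2}{\left(-5 \right)} = 20^{2} = 400$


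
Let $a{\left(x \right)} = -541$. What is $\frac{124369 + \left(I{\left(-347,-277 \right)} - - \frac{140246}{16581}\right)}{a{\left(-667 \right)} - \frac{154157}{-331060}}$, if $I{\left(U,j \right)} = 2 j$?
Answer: $- \frac{679704834896660}{2967158393043} \approx -229.08$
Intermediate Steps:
$\frac{124369 + \left(I{\left(-347,-277 \right)} - - \frac{140246}{16581}\right)}{a{\left(-667 \right)} - \frac{154157}{-331060}} = \frac{124369 + \left(2 \left(-277\right) - - \frac{140246}{16581}\right)}{-541 - \frac{154157}{-331060}} = \frac{124369 - \left(554 - \frac{140246}{16581}\right)}{-541 - - \frac{154157}{331060}} = \frac{124369 - \frac{9045628}{16581}}{-541 + \frac{154157}{331060}} = \frac{124369 + \left(-554 + \frac{140246}{16581}\right)}{- \frac{178949303}{331060}} = \left(124369 - \frac{9045628}{16581}\right) \left(- \frac{331060}{178949303}\right) = \frac{2053116761}{16581} \left(- \frac{331060}{178949303}\right) = - \frac{679704834896660}{2967158393043}$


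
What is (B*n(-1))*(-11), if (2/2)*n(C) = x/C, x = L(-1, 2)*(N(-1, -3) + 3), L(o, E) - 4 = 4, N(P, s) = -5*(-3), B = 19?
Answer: 30096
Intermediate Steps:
N(P, s) = 15
L(o, E) = 8 (L(o, E) = 4 + 4 = 8)
x = 144 (x = 8*(15 + 3) = 8*18 = 144)
n(C) = 144/C
(B*n(-1))*(-11) = (19*(144/(-1)))*(-11) = (19*(144*(-1)))*(-11) = (19*(-144))*(-11) = -2736*(-11) = 30096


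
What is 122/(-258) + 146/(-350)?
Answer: -20092/22575 ≈ -0.89001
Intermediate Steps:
122/(-258) + 146/(-350) = 122*(-1/258) + 146*(-1/350) = -61/129 - 73/175 = -20092/22575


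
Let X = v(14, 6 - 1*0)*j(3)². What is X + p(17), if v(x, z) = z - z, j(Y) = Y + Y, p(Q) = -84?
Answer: -84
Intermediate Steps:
j(Y) = 2*Y
v(x, z) = 0
X = 0 (X = 0*(2*3)² = 0*6² = 0*36 = 0)
X + p(17) = 0 - 84 = -84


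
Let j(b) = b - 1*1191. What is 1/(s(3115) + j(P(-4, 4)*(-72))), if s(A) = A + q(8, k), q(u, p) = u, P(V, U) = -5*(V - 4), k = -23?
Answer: -1/948 ≈ -0.0010549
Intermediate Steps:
P(V, U) = 20 - 5*V (P(V, U) = -5*(-4 + V) = 20 - 5*V)
j(b) = -1191 + b (j(b) = b - 1191 = -1191 + b)
s(A) = 8 + A (s(A) = A + 8 = 8 + A)
1/(s(3115) + j(P(-4, 4)*(-72))) = 1/((8 + 3115) + (-1191 + (20 - 5*(-4))*(-72))) = 1/(3123 + (-1191 + (20 + 20)*(-72))) = 1/(3123 + (-1191 + 40*(-72))) = 1/(3123 + (-1191 - 2880)) = 1/(3123 - 4071) = 1/(-948) = -1/948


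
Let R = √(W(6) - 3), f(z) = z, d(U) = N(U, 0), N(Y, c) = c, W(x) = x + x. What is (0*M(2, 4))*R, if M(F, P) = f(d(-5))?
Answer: 0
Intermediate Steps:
W(x) = 2*x
d(U) = 0
M(F, P) = 0
R = 3 (R = √(2*6 - 3) = √(12 - 3) = √9 = 3)
(0*M(2, 4))*R = (0*0)*3 = 0*3 = 0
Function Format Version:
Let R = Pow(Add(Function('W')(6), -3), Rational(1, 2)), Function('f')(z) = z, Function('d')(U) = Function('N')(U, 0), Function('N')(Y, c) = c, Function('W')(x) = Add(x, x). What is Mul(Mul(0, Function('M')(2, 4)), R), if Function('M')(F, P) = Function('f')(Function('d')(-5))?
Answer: 0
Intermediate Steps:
Function('W')(x) = Mul(2, x)
Function('d')(U) = 0
Function('M')(F, P) = 0
R = 3 (R = Pow(Add(Mul(2, 6), -3), Rational(1, 2)) = Pow(Add(12, -3), Rational(1, 2)) = Pow(9, Rational(1, 2)) = 3)
Mul(Mul(0, Function('M')(2, 4)), R) = Mul(Mul(0, 0), 3) = Mul(0, 3) = 0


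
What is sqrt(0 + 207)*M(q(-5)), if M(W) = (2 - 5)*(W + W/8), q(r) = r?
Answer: 405*sqrt(23)/8 ≈ 242.79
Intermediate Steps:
M(W) = -27*W/8 (M(W) = -3*(W + W*(1/8)) = -3*(W + W/8) = -27*W/8)
sqrt(0 + 207)*M(q(-5)) = sqrt(0 + 207)*(-27/8*(-5)) = sqrt(207)*(135/8) = (3*sqrt(23))*(135/8) = 405*sqrt(23)/8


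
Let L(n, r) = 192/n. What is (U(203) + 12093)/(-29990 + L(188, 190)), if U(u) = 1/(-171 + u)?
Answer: -18187919/45103424 ≈ -0.40325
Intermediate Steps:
(U(203) + 12093)/(-29990 + L(188, 190)) = (1/(-171 + 203) + 12093)/(-29990 + 192/188) = (1/32 + 12093)/(-29990 + 192*(1/188)) = (1/32 + 12093)/(-29990 + 48/47) = 386977/(32*(-1409482/47)) = (386977/32)*(-47/1409482) = -18187919/45103424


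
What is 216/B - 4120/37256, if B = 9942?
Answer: -685703/7716649 ≈ -0.088860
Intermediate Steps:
216/B - 4120/37256 = 216/9942 - 4120/37256 = 216*(1/9942) - 4120*1/37256 = 36/1657 - 515/4657 = -685703/7716649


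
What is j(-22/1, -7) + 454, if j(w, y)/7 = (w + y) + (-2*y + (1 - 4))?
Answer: 328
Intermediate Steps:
j(w, y) = -21 - 7*y + 7*w (j(w, y) = 7*((w + y) + (-2*y + (1 - 4))) = 7*((w + y) + (-2*y - 3)) = 7*((w + y) + (-3 - 2*y)) = 7*(-3 + w - y) = -21 - 7*y + 7*w)
j(-22/1, -7) + 454 = (-21 - 7*(-7) + 7*(-22/1)) + 454 = (-21 + 49 + 7*(-22*1)) + 454 = (-21 + 49 + 7*(-22)) + 454 = (-21 + 49 - 154) + 454 = -126 + 454 = 328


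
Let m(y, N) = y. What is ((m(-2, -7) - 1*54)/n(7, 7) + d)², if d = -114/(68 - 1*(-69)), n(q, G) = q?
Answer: 1464100/18769 ≈ 78.006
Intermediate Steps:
d = -114/137 (d = -114/(68 + 69) = -114/137 ≈ -0.83212)
((m(-2, -7) - 1*54)/n(7, 7) + d)² = ((-2 - 1*54)/7 - 114/137)² = ((-2 - 54)*(⅐) - 114/137)² = (-56*⅐ - 114/137)² = (-8 - 114/137)² = (-1210/137)² = 1464100/18769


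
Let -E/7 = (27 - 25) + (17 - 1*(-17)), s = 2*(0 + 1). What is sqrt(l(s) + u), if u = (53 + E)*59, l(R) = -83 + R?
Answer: I*sqrt(11822) ≈ 108.73*I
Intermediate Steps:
s = 2 (s = 2*1 = 2)
E = -252 (E = -7*((27 - 25) + (17 - 1*(-17))) = -7*(2 + (17 + 17)) = -7*(2 + 34) = -7*36 = -252)
u = -11741 (u = (53 - 252)*59 = -199*59 = -11741)
sqrt(l(s) + u) = sqrt((-83 + 2) - 11741) = sqrt(-81 - 11741) = sqrt(-11822) = I*sqrt(11822)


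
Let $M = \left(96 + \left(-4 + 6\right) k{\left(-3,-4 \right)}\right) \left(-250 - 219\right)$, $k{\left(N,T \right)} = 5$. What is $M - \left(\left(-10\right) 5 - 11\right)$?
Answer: $-49653$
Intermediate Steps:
$M = -49714$ ($M = \left(96 + \left(-4 + 6\right) 5\right) \left(-250 - 219\right) = \left(96 + 2 \cdot 5\right) \left(-469\right) = \left(96 + 10\right) \left(-469\right) = 106 \left(-469\right) = -49714$)
$M - \left(\left(-10\right) 5 - 11\right) = -49714 - \left(\left(-10\right) 5 - 11\right) = -49714 - \left(-50 - 11\right) = -49714 - -61 = -49714 + 61 = -49653$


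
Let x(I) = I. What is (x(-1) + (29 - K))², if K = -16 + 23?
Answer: 441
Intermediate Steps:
K = 7
(x(-1) + (29 - K))² = (-1 + (29 - 1*7))² = (-1 + (29 - 7))² = (-1 + 22)² = 21² = 441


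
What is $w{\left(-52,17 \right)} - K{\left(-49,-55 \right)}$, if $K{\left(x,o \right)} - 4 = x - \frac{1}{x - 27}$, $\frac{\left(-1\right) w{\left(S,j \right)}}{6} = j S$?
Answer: $\frac{406523}{76} \approx 5349.0$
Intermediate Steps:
$w{\left(S,j \right)} = - 6 S j$ ($w{\left(S,j \right)} = - 6 j S = - 6 S j$)
$K{\left(x,o \right)} = 4 + x - \frac{1}{-27 + x}$ ($K{\left(x,o \right)} = 4 + \left(x - \frac{1}{x - 27}\right) = 4 + \left(x - \frac{1}{-27 + x}\right) = 4 + x - \frac{1}{-27 + x}$)
$w{\left(-52,17 \right)} - K{\left(-49,-55 \right)} = \left(-6\right) \left(-52\right) 17 - \frac{-109 + \left(-49\right)^{2} - -1127}{-27 - 49} = 5304 - \frac{-109 + 2401 + 1127}{-76} = 5304 - \left(- \frac{1}{76}\right) 3419 = 5304 - - \frac{3419}{76} = 5304 + \frac{3419}{76} = \frac{406523}{76}$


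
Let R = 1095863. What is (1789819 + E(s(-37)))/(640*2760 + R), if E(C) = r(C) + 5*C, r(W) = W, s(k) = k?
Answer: 1789597/2862263 ≈ 0.62524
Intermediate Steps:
E(C) = 6*C (E(C) = C + 5*C = 6*C)
(1789819 + E(s(-37)))/(640*2760 + R) = (1789819 + 6*(-37))/(640*2760 + 1095863) = (1789819 - 222)/(1766400 + 1095863) = 1789597/2862263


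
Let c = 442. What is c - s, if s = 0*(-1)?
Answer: 442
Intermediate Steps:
s = 0
c - s = 442 - 1*0 = 442 + 0 = 442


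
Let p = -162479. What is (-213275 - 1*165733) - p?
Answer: -216529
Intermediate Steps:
(-213275 - 1*165733) - p = (-213275 - 1*165733) - 1*(-162479) = (-213275 - 165733) + 162479 = -379008 + 162479 = -216529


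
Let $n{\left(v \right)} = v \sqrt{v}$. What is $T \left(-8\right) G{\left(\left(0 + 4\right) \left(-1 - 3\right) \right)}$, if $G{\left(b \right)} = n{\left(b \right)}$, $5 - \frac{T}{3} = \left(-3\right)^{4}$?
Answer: $- 116736 i \approx - 1.1674 \cdot 10^{5} i$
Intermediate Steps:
$n{\left(v \right)} = v^{\frac{3}{2}}$
$T = -228$ ($T = 15 - 3 \left(-3\right)^{4} = 15 - 243 = -228$)
$G{\left(b \right)} = b^{\frac{3}{2}}$
$T \left(-8\right) G{\left(\left(0 + 4\right) \left(-1 - 3\right) \right)} = \left(-228\right) \left(-8\right) \left(\left(0 + 4\right) \left(-1 - 3\right)\right)^{\frac{3}{2}} = 1824 \left(4 \left(-4\right)\right)^{\frac{3}{2}} = 1824 \left(-16\right)^{\frac{3}{2}} = 1824 \left(- 64 i\right) = - 116736 i$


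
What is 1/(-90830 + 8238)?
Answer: -1/82592 ≈ -1.2108e-5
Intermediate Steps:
1/(-90830 + 8238) = 1/(-82592) = -1/82592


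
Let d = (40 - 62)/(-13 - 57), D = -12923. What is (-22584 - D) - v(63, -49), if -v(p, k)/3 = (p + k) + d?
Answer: -336632/35 ≈ -9618.1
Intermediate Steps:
d = 11/35 (d = -22/(-70) = -22*(-1/70) = 11/35 ≈ 0.31429)
v(p, k) = -33/35 - 3*k - 3*p (v(p, k) = -3*((p + k) + 11/35) = -3*((k + p) + 11/35) = -3*(11/35 + k + p) = -33/35 - 3*k - 3*p)
(-22584 - D) - v(63, -49) = (-22584 - 1*(-12923)) - (-33/35 - 3*(-49) - 3*63) = (-22584 + 12923) - (-33/35 + 147 - 189) = -9661 - 1*(-1503/35) = -9661 + 1503/35 = -336632/35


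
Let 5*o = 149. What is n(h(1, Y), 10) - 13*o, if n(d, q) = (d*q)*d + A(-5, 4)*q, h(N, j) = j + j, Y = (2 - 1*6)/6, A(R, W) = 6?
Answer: -13933/45 ≈ -309.62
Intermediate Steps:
o = 149/5 (o = (1/5)*149 = 149/5 ≈ 29.800)
Y = -2/3 (Y = (2 - 6)*(1/6) = -4*1/6 = -2/3 ≈ -0.66667)
h(N, j) = 2*j
n(d, q) = 6*q + q*d**2 (n(d, q) = (d*q)*d + 6*q = q*d**2 + 6*q = 6*q + q*d**2)
n(h(1, Y), 10) - 13*o = 10*(6 + (2*(-2/3))**2) - 13*149/5 = 10*(6 + (-4/3)**2) - 1937/5 = 10*(6 + 16/9) - 1937/5 = 10*(70/9) - 1937/5 = 700/9 - 1937/5 = -13933/45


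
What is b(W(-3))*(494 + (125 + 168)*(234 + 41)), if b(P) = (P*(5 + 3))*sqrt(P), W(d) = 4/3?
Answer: 1729472*sqrt(3)/3 ≈ 9.9851e+5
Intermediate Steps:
W(d) = 4/3 (W(d) = 4*(1/3) = 4/3)
b(P) = 8*P**(3/2) (b(P) = (P*8)*sqrt(P) = (8*P)*sqrt(P) = 8*P**(3/2))
b(W(-3))*(494 + (125 + 168)*(234 + 41)) = (8*(4/3)**(3/2))*(494 + (125 + 168)*(234 + 41)) = (8*(8*sqrt(3)/9))*(494 + 293*275) = (64*sqrt(3)/9)*(494 + 80575) = (64*sqrt(3)/9)*81069 = 1729472*sqrt(3)/3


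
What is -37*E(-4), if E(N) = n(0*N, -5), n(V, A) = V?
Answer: 0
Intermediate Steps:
E(N) = 0 (E(N) = 0*N = 0)
-37*E(-4) = -37*0 = 0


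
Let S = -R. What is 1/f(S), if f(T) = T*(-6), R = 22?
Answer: 1/132 ≈ 0.0075758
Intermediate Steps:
S = -22 (S = -1*22 = -22)
f(T) = -6*T
1/f(S) = 1/(-6*(-22)) = 1/132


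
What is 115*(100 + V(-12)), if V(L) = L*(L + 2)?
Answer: 25300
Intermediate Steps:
V(L) = L*(2 + L)
115*(100 + V(-12)) = 115*(100 - 12*(2 - 12)) = 115*(100 - 12*(-10)) = 115*(100 + 120) = 115*220 = 25300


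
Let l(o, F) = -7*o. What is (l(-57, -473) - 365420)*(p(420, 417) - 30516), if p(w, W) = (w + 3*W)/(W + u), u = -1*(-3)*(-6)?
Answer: 1481281134491/133 ≈ 1.1137e+10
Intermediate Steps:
u = -18 (u = 3*(-6) = -18)
p(w, W) = (w + 3*W)/(-18 + W) (p(w, W) = (w + 3*W)/(W - 18) = (w + 3*W)/(-18 + W))
(l(-57, -473) - 365420)*(p(420, 417) - 30516) = (-7*(-57) - 365420)*((420 + 3*417)/(-18 + 417) - 30516) = (399 - 365420)*((420 + 1251)/399 - 30516) = -365021*((1/399)*1671 - 30516) = -365021*(557/133 - 30516) = -365021*(-4058071/133) = 1481281134491/133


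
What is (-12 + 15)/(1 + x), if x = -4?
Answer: -1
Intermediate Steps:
(-12 + 15)/(1 + x) = (-12 + 15)/(1 - 4) = 3/(-3) = -⅓*3 = -1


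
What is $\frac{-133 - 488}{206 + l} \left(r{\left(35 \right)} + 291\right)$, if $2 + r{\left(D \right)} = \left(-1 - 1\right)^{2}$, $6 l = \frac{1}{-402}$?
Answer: $- \frac{438870636}{496871} \approx -883.27$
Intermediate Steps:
$l = - \frac{1}{2412}$ ($l = \frac{1}{6 \left(-402\right)} = \frac{1}{6} \left(- \frac{1}{402}\right) = - \frac{1}{2412} \approx -0.00041459$)
$r{\left(D \right)} = 2$ ($r{\left(D \right)} = -2 + \left(-1 - 1\right)^{2} = -2 + \left(-2\right)^{2} = -2 + 4 = 2$)
$\frac{-133 - 488}{206 + l} \left(r{\left(35 \right)} + 291\right) = \frac{-133 - 488}{206 - \frac{1}{2412}} \left(2 + 291\right) = - \frac{621}{\frac{496871}{2412}} \cdot 293 = \left(-621\right) \frac{2412}{496871} \cdot 293 = \left(- \frac{1497852}{496871}\right) 293 = - \frac{438870636}{496871}$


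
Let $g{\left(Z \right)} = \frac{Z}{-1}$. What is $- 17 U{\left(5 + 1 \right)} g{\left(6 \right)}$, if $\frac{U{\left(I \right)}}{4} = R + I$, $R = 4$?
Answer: $4080$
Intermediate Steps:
$U{\left(I \right)} = 16 + 4 I$ ($U{\left(I \right)} = 4 \left(4 + I\right) = 16 + 4 I$)
$g{\left(Z \right)} = - Z$ ($g{\left(Z \right)} = Z \left(-1\right) = - Z$)
$- 17 U{\left(5 + 1 \right)} g{\left(6 \right)} = - 17 \left(16 + 4 \left(5 + 1\right)\right) \left(\left(-1\right) 6\right) = - 17 \left(16 + 4 \cdot 6\right) \left(-6\right) = - 17 \left(16 + 24\right) \left(-6\right) = - 17 \cdot 40 \left(-6\right) = \left(-17\right) \left(-240\right) = 4080$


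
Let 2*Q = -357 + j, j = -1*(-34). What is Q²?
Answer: 104329/4 ≈ 26082.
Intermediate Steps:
j = 34
Q = -323/2 (Q = (-357 + 34)/2 = (½)*(-323) = -323/2 ≈ -161.50)
Q² = (-323/2)² = 104329/4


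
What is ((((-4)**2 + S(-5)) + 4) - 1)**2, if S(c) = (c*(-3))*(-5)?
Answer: 3136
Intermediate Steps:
S(c) = 15*c (S(c) = -3*c*(-5) = 15*c)
((((-4)**2 + S(-5)) + 4) - 1)**2 = ((((-4)**2 + 15*(-5)) + 4) - 1)**2 = (((16 - 75) + 4) - 1)**2 = ((-59 + 4) - 1)**2 = (-55 - 1)**2 = (-56)**2 = 3136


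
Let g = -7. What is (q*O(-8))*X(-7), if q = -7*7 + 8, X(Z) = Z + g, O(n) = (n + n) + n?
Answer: -13776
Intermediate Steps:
O(n) = 3*n (O(n) = 2*n + n = 3*n)
X(Z) = -7 + Z (X(Z) = Z - 7 = -7 + Z)
q = -41 (q = -49 + 8 = -41)
(q*O(-8))*X(-7) = (-123*(-8))*(-7 - 7) = -41*(-24)*(-14) = 984*(-14) = -13776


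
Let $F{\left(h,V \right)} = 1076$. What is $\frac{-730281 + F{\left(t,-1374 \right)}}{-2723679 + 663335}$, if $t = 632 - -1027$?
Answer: $\frac{729205}{2060344} \approx 0.35392$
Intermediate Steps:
$t = 1659$ ($t = 632 + 1027 = 1659$)
$\frac{-730281 + F{\left(t,-1374 \right)}}{-2723679 + 663335} = \frac{-730281 + 1076}{-2723679 + 663335} = - \frac{729205}{-2060344} = \left(-729205\right) \left(- \frac{1}{2060344}\right) = \frac{729205}{2060344}$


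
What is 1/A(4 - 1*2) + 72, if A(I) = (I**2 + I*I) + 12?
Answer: 1441/20 ≈ 72.050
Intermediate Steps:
A(I) = 12 + 2*I**2 (A(I) = (I**2 + I**2) + 12 = 2*I**2 + 12 = 12 + 2*I**2)
1/A(4 - 1*2) + 72 = 1/(12 + 2*(4 - 1*2)**2) + 72 = 1/(12 + 2*(4 - 2)**2) + 72 = 1/(12 + 2*2**2) + 72 = 1/(12 + 2*4) + 72 = 1/(12 + 8) + 72 = 1/20 + 72 = 1441/20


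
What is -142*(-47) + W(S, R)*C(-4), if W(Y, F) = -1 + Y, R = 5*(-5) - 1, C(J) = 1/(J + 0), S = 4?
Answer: 26693/4 ≈ 6673.3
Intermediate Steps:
C(J) = 1/J
R = -26 (R = -25 - 1 = -26)
-142*(-47) + W(S, R)*C(-4) = -142*(-47) + (-1 + 4)/(-4) = 6674 + 3*(-¼) = 6674 - ¾ = 26693/4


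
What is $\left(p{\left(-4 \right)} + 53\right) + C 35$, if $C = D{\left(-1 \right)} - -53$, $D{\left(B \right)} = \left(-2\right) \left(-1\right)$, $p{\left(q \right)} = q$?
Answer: $1974$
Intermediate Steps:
$D{\left(B \right)} = 2$
$C = 55$ ($C = 2 - -53 = 2 + 53 = 55$)
$\left(p{\left(-4 \right)} + 53\right) + C 35 = \left(-4 + 53\right) + 55 \cdot 35 = 49 + 1925 = 1974$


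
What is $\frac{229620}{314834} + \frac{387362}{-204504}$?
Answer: $- \frac{18749129857}{16096203084} \approx -1.1648$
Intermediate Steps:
$\frac{229620}{314834} + \frac{387362}{-204504} = 229620 \cdot \frac{1}{314834} + 387362 \left(- \frac{1}{204504}\right) = \frac{114810}{157417} - \frac{193681}{102252} = - \frac{18749129857}{16096203084}$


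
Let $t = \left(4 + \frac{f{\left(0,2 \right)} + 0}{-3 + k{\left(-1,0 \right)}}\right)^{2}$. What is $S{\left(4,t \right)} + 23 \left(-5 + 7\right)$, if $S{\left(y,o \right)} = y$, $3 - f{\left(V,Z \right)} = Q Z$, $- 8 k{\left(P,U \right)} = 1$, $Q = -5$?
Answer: $50$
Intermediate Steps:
$k{\left(P,U \right)} = - \frac{1}{8}$ ($k{\left(P,U \right)} = \left(- \frac{1}{8}\right) 1 = - \frac{1}{8}$)
$f{\left(V,Z \right)} = 3 + 5 Z$ ($f{\left(V,Z \right)} = 3 - - 5 Z = 3 + 5 Z$)
$t = \frac{16}{625}$ ($t = \left(4 + \frac{\left(3 + 5 \cdot 2\right) + 0}{-3 - \frac{1}{8}}\right)^{2} = \left(4 + \frac{\left(3 + 10\right) + 0}{- \frac{25}{8}}\right)^{2} = \left(4 + \left(13 + 0\right) \left(- \frac{8}{25}\right)\right)^{2} = \left(4 + 13 \left(- \frac{8}{25}\right)\right)^{2} = \left(4 - \frac{104}{25}\right)^{2} = \left(- \frac{4}{25}\right)^{2} = \frac{16}{625} \approx 0.0256$)
$S{\left(4,t \right)} + 23 \left(-5 + 7\right) = 4 + 23 \left(-5 + 7\right) = 4 + 23 \cdot 2 = 4 + 46 = 50$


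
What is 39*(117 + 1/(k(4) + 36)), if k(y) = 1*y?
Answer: 182559/40 ≈ 4564.0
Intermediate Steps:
k(y) = y
39*(117 + 1/(k(4) + 36)) = 39*(117 + 1/(4 + 36)) = 39*(117 + 1/40) = 39*(4681/40) = 182559/40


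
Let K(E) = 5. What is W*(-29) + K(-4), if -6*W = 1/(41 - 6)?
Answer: 1079/210 ≈ 5.1381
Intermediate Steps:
W = -1/210 (W = -1/(6*(41 - 6)) = -⅙/35 = -⅙*1/35 = -1/210 ≈ -0.0047619)
W*(-29) + K(-4) = -1/210*(-29) + 5 = 29/210 + 5 = 1079/210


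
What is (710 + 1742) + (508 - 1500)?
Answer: 1460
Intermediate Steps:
(710 + 1742) + (508 - 1500) = 2452 - 992 = 1460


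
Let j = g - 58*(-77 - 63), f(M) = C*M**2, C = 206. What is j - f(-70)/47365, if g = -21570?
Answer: -127613730/9473 ≈ -13471.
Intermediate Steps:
f(M) = 206*M**2
j = -13450 (j = -21570 - 58*(-77 - 63) = -21570 - 58*(-140) = -21570 - 1*(-8120) = -21570 + 8120 = -13450)
j - f(-70)/47365 = -13450 - 206*(-70)**2/47365 = -13450 - 206*4900/47365 = -13450 - 1009400/47365 = -13450 - 1*201880/9473 = -13450 - 201880/9473 = -127613730/9473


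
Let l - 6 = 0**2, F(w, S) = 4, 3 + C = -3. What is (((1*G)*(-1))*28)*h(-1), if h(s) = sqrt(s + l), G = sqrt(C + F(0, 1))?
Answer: -28*I*sqrt(10) ≈ -88.544*I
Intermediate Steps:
C = -6 (C = -3 - 3 = -6)
G = I*sqrt(2) (G = sqrt(-6 + 4) = sqrt(-2) = I*sqrt(2) ≈ 1.4142*I)
l = 6 (l = 6 + 0**2 = 6 + 0 = 6)
h(s) = sqrt(6 + s) (h(s) = sqrt(s + 6) = sqrt(6 + s))
(((1*G)*(-1))*28)*h(-1) = (((1*(I*sqrt(2)))*(-1))*28)*sqrt(6 - 1) = (((I*sqrt(2))*(-1))*28)*sqrt(5) = (-I*sqrt(2)*28)*sqrt(5) = (-28*I*sqrt(2))*sqrt(5) = -28*I*sqrt(10)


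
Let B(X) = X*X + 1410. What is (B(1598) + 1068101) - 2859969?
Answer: 763146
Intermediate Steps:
B(X) = 1410 + X**2 (B(X) = X**2 + 1410 = 1410 + X**2)
(B(1598) + 1068101) - 2859969 = ((1410 + 1598**2) + 1068101) - 2859969 = ((1410 + 2553604) + 1068101) - 2859969 = (2555014 + 1068101) - 2859969 = 3623115 - 2859969 = 763146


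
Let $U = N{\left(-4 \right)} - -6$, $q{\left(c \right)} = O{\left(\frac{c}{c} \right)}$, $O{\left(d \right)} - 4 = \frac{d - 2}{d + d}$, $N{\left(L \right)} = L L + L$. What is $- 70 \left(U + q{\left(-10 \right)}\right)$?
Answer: $-1505$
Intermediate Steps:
$N{\left(L \right)} = L + L^{2}$ ($N{\left(L \right)} = L^{2} + L = L + L^{2}$)
$O{\left(d \right)} = 4 + \frac{-2 + d}{2 d}$ ($O{\left(d \right)} = 4 + \frac{d - 2}{d + d} = 4 + \frac{-2 + d}{2 d}$)
$q{\left(c \right)} = \frac{7}{2}$ ($q{\left(c \right)} = \frac{9}{2} - \frac{1}{c \frac{1}{c}} = \frac{9}{2} - 1^{-1} = \frac{9}{2} - 1 = \frac{7}{2}$)
$U = 18$ ($U = - 4 \left(1 - 4\right) - -6 = \left(-4\right) \left(-3\right) + 6 = 12 + 6 = 18$)
$- 70 \left(U + q{\left(-10 \right)}\right) = - 70 \left(18 + \frac{7}{2}\right) = \left(-70\right) \frac{43}{2} = -1505$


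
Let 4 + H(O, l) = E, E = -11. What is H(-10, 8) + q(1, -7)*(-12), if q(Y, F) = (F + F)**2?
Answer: -2367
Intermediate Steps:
H(O, l) = -15 (H(O, l) = -4 - 11 = -15)
q(Y, F) = 4*F**2 (q(Y, F) = (2*F)**2 = 4*F**2)
H(-10, 8) + q(1, -7)*(-12) = -15 + (4*(-7)**2)*(-12) = -15 + (4*49)*(-12) = -15 + 196*(-12) = -15 - 2352 = -2367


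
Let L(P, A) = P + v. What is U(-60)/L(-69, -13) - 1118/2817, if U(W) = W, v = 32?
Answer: 127654/104229 ≈ 1.2247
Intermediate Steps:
L(P, A) = 32 + P (L(P, A) = P + 32 = 32 + P)
U(-60)/L(-69, -13) - 1118/2817 = -60/(32 - 69) - 1118/2817 = -60/(-37) - 1118*1/2817 = -60*(-1/37) - 1118/2817 = 60/37 - 1118/2817 = 127654/104229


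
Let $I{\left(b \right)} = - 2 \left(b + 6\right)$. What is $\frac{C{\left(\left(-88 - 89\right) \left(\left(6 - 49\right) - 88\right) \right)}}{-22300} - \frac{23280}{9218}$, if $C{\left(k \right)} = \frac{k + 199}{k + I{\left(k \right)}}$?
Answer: $- \frac{273713774633}{108382248150} \approx -2.5254$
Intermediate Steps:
$I{\left(b \right)} = -12 - 2 b$ ($I{\left(b \right)} = - 2 \left(6 + b\right) = -12 - 2 b$)
$C{\left(k \right)} = \frac{199 + k}{-12 - k}$ ($C{\left(k \right)} = \frac{k + 199}{k - \left(12 + 2 k\right)} = \frac{199 + k}{-12 - k}$)
$\frac{C{\left(\left(-88 - 89\right) \left(\left(6 - 49\right) - 88\right) \right)}}{-22300} - \frac{23280}{9218} = \frac{\frac{1}{-12 - \left(-88 - 89\right) \left(\left(6 - 49\right) - 88\right)} \left(199 + \left(-88 - 89\right) \left(\left(6 - 49\right) - 88\right)\right)}{-22300} - \frac{23280}{9218} = \frac{199 - 177 \left(\left(6 - 49\right) - 88\right)}{-12 - - 177 \left(\left(6 - 49\right) - 88\right)} \left(- \frac{1}{22300}\right) - \frac{11640}{4609} = \frac{199 - 177 \left(-43 - 88\right)}{-12 - - 177 \left(-43 - 88\right)} \left(- \frac{1}{22300}\right) - \frac{11640}{4609} = \frac{199 - -23187}{-12 - \left(-177\right) \left(-131\right)} \left(- \frac{1}{22300}\right) - \frac{11640}{4609} = \frac{199 + 23187}{-12 - 23187} \left(- \frac{1}{22300}\right) - \frac{11640}{4609} = \frac{1}{-12 - 23187} \cdot 23386 \left(- \frac{1}{22300}\right) - \frac{11640}{4609} = \frac{1}{-23199} \cdot 23386 \left(- \frac{1}{22300}\right) - \frac{11640}{4609} = \left(- \frac{1}{23199}\right) 23386 \left(- \frac{1}{22300}\right) - \frac{11640}{4609} = \left(- \frac{2126}{2109}\right) \left(- \frac{1}{22300}\right) - \frac{11640}{4609} = \frac{1063}{23515350} - \frac{11640}{4609} = - \frac{273713774633}{108382248150}$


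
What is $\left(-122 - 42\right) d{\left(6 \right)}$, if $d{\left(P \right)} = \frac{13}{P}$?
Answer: $- \frac{1066}{3} \approx -355.33$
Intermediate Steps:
$\left(-122 - 42\right) d{\left(6 \right)} = \left(-122 - 42\right) \frac{13}{6} = \left(-122 - 42\right) 13 \cdot \frac{1}{6} = \left(-164\right) \frac{13}{6} = - \frac{1066}{3}$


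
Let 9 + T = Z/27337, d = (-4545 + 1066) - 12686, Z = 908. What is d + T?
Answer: -442147730/27337 ≈ -16174.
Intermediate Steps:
d = -16165 (d = -3479 - 12686 = -16165)
T = -245125/27337 (T = -9 + 908/27337 = -245125/27337 ≈ -8.9668)
d + T = -16165 - 245125/27337 = -442147730/27337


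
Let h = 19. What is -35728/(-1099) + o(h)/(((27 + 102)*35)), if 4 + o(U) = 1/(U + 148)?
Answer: 3848336801/118378785 ≈ 32.509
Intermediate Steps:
o(U) = -4 + 1/(148 + U) (o(U) = -4 + 1/(U + 148) = -4 + 1/(148 + U))
-35728/(-1099) + o(h)/(((27 + 102)*35)) = -35728/(-1099) + ((-591 - 4*19)/(148 + 19))/(((27 + 102)*35)) = -35728*(-1/1099) + ((-591 - 76)/167)/((129*35)) = 5104/157 + ((1/167)*(-667))/4515 = 5104/157 - 667/167*1/4515 = 5104/157 - 667/754005 = 3848336801/118378785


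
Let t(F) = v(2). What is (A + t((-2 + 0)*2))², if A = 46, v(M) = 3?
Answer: 2401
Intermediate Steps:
t(F) = 3
(A + t((-2 + 0)*2))² = (46 + 3)² = 49² = 2401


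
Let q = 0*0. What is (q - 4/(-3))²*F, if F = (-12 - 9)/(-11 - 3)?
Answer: 8/3 ≈ 2.6667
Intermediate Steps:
q = 0
F = 3/2 (F = -21/(-14) = -21*(-1/14) = 3/2 ≈ 1.5000)
(q - 4/(-3))²*F = (0 - 4/(-3))²*(3/2) = (0 - 4*(-⅓))²*(3/2) = (0 + 4/3)²*(3/2) = (4/3)²*(3/2) = (16/9)*(3/2) = 8/3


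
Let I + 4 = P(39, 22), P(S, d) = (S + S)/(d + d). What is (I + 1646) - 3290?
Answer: -36217/22 ≈ -1646.2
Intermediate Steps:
P(S, d) = S/d (P(S, d) = (2*S)/((2*d)) = (2*S)*(1/(2*d)) = S/d)
I = -49/22 (I = -4 + 39/22 = -49/22 ≈ -2.2273)
(I + 1646) - 3290 = (-49/22 + 1646) - 3290 = 36163/22 - 3290 = -36217/22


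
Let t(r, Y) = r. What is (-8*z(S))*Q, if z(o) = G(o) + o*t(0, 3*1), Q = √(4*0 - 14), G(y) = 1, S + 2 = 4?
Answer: -8*I*√14 ≈ -29.933*I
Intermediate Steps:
S = 2 (S = -2 + 4 = 2)
Q = I*√14 (Q = √(0 - 14) = √(-14) = I*√14 ≈ 3.7417*I)
z(o) = 1 (z(o) = 1 + o*0 = 1 + 0 = 1)
(-8*z(S))*Q = (-8*1)*(I*√14) = -8*I*√14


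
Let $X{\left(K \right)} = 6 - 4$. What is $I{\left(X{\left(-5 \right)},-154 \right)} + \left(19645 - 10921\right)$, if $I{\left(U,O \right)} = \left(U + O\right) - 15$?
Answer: $8557$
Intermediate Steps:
$X{\left(K \right)} = 2$ ($X{\left(K \right)} = 6 - 4 = 2$)
$I{\left(U,O \right)} = -15 + O + U$ ($I{\left(U,O \right)} = \left(O + U\right) - 15 = -15 + O + U$)
$I{\left(X{\left(-5 \right)},-154 \right)} + \left(19645 - 10921\right) = \left(-15 - 154 + 2\right) + \left(19645 - 10921\right) = -167 + \left(19645 - 10921\right) = -167 + 8724 = 8557$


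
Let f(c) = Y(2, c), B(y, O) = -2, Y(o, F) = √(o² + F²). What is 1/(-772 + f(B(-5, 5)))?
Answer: -193/148994 - √2/297988 ≈ -0.0013001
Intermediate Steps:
Y(o, F) = √(F² + o²)
f(c) = √(4 + c²) (f(c) = √(c² + 2²) = √(c² + 4) = √(4 + c²))
1/(-772 + f(B(-5, 5))) = 1/(-772 + √(4 + (-2)²)) = 1/(-772 + √(4 + 4)) = 1/(-772 + √8) = 1/(-772 + 2*√2)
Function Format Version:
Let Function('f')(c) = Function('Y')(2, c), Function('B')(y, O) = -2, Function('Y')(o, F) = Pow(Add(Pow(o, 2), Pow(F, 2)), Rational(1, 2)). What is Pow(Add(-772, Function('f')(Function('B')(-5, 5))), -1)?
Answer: Add(Rational(-193, 148994), Mul(Rational(-1, 297988), Pow(2, Rational(1, 2)))) ≈ -0.0013001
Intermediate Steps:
Function('Y')(o, F) = Pow(Add(Pow(F, 2), Pow(o, 2)), Rational(1, 2))
Function('f')(c) = Pow(Add(4, Pow(c, 2)), Rational(1, 2)) (Function('f')(c) = Pow(Add(Pow(c, 2), Pow(2, 2)), Rational(1, 2)) = Pow(Add(Pow(c, 2), 4), Rational(1, 2)) = Pow(Add(4, Pow(c, 2)), Rational(1, 2)))
Pow(Add(-772, Function('f')(Function('B')(-5, 5))), -1) = Pow(Add(-772, Pow(Add(4, Pow(-2, 2)), Rational(1, 2))), -1) = Pow(Add(-772, Pow(Add(4, 4), Rational(1, 2))), -1) = Pow(Add(-772, Pow(8, Rational(1, 2))), -1) = Pow(Add(-772, Mul(2, Pow(2, Rational(1, 2)))), -1)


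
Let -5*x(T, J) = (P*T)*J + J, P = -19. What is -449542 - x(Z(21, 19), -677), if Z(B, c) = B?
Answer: -1978264/5 ≈ -3.9565e+5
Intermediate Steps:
x(T, J) = -J/5 + 19*J*T/5 (x(T, J) = -((-19*T)*J + J)/5 = -(-19*J*T + J)/5 = -(J - 19*J*T)/5 = -J/5 + 19*J*T/5)
-449542 - x(Z(21, 19), -677) = -449542 - (-677)*(-1 + 19*21)/5 = -449542 - (-677)*(-1 + 399)/5 = -449542 - (-677)*398/5 = -449542 - 1*(-269446/5) = -449542 + 269446/5 = -1978264/5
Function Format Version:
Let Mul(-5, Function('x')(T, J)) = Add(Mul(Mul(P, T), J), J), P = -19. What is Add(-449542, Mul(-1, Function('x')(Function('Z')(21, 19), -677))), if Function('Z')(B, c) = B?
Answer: Rational(-1978264, 5) ≈ -3.9565e+5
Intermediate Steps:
Function('x')(T, J) = Add(Mul(Rational(-1, 5), J), Mul(Rational(19, 5), J, T)) (Function('x')(T, J) = Mul(Rational(-1, 5), Add(Mul(Mul(-19, T), J), J)) = Mul(Rational(-1, 5), Add(Mul(-19, J, T), J)) = Mul(Rational(-1, 5), Add(J, Mul(-19, J, T))) = Add(Mul(Rational(-1, 5), J), Mul(Rational(19, 5), J, T)))
Add(-449542, Mul(-1, Function('x')(Function('Z')(21, 19), -677))) = Add(-449542, Mul(-1, Mul(Rational(1, 5), -677, Add(-1, Mul(19, 21))))) = Add(-449542, Mul(-1, Mul(Rational(1, 5), -677, Add(-1, 399)))) = Add(-449542, Mul(-1, Mul(Rational(1, 5), -677, 398))) = Add(-449542, Mul(-1, Rational(-269446, 5))) = Add(-449542, Rational(269446, 5)) = Rational(-1978264, 5)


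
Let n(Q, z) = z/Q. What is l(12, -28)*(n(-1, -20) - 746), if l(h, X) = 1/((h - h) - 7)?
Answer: 726/7 ≈ 103.71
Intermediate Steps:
l(h, X) = -⅐ (l(h, X) = 1/(0 - 7) = 1/(-7) = -⅐)
l(12, -28)*(n(-1, -20) - 746) = -(-20/(-1) - 746)/7 = -(-20*(-1) - 746)/7 = -(20 - 746)/7 = -⅐*(-726) = 726/7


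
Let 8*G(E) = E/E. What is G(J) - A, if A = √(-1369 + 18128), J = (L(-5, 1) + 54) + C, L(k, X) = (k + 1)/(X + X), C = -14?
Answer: ⅛ - √16759 ≈ -129.33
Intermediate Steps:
L(k, X) = (1 + k)/(2*X) (L(k, X) = (1 + k)/((2*X)) = (1 + k)*(1/(2*X)) = (1 + k)/(2*X))
J = 38 (J = ((½)*(1 - 5)/1 + 54) - 14 = ((½)*1*(-4) + 54) - 14 = (-2 + 54) - 14 = 52 - 14 = 38)
G(E) = ⅛ (G(E) = (E/E)/8 = (⅛)*1 = ⅛)
A = √16759 ≈ 129.46
G(J) - A = ⅛ - √16759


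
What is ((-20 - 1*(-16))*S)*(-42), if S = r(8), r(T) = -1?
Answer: -168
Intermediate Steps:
S = -1
((-20 - 1*(-16))*S)*(-42) = ((-20 - 1*(-16))*(-1))*(-42) = ((-20 + 16)*(-1))*(-42) = -4*(-1)*(-42) = 4*(-42) = -168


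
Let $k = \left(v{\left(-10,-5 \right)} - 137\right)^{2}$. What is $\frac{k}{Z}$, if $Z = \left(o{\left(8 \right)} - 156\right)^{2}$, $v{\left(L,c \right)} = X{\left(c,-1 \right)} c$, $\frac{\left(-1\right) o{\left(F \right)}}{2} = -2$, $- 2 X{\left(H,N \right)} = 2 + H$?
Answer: $\frac{83521}{92416} \approx 0.90375$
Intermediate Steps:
$X{\left(H,N \right)} = -1 - \frac{H}{2}$ ($X{\left(H,N \right)} = - \frac{2 + H}{2} = -1 - \frac{H}{2}$)
$o{\left(F \right)} = 4$ ($o{\left(F \right)} = \left(-2\right) \left(-2\right) = 4$)
$v{\left(L,c \right)} = c \left(-1 - \frac{c}{2}\right)$ ($v{\left(L,c \right)} = \left(-1 - \frac{c}{2}\right) c = c \left(-1 - \frac{c}{2}\right)$)
$k = \frac{83521}{4}$ ($k = \left(\left(- \frac{1}{2}\right) \left(-5\right) \left(2 - 5\right) - 137\right)^{2} = \left(\left(- \frac{1}{2}\right) \left(-5\right) \left(-3\right) - 137\right)^{2} = \left(- \frac{15}{2} - 137\right)^{2} = \left(- \frac{289}{2}\right)^{2} = \frac{83521}{4} \approx 20880.0$)
$Z = 23104$ ($Z = \left(4 - 156\right)^{2} = \left(-152\right)^{2} = 23104$)
$\frac{k}{Z} = \frac{83521}{4 \cdot 23104} = \frac{83521}{4} \cdot \frac{1}{23104} = \frac{83521}{92416}$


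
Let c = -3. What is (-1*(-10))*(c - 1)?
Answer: -40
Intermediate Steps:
(-1*(-10))*(c - 1) = (-1*(-10))*(-3 - 1) = 10*(-4) = -40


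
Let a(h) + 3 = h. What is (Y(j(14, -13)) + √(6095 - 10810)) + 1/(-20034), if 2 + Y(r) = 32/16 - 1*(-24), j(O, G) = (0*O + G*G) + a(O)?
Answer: 480815/20034 + I*√4715 ≈ 24.0 + 68.666*I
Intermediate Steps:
a(h) = -3 + h
j(O, G) = -3 + O + G² (j(O, G) = (0*O + G*G) + (-3 + O) = (0 + G²) + (-3 + O) = G² + (-3 + O) = -3 + O + G²)
Y(r) = 24 (Y(r) = -2 + (32/16 - 1*(-24)) = -2 + (32*(1/16) + 24) = -2 + (2 + 24) = -2 + 26 = 24)
(Y(j(14, -13)) + √(6095 - 10810)) + 1/(-20034) = (24 + √(6095 - 10810)) + 1/(-20034) = (24 + √(-4715)) - 1/20034 = (24 + I*√4715) - 1/20034 = 480815/20034 + I*√4715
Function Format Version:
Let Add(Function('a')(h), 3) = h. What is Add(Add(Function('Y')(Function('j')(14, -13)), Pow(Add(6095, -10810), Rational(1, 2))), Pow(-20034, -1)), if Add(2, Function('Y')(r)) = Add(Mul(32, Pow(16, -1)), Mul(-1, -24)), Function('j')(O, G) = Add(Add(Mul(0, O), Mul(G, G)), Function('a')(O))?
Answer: Add(Rational(480815, 20034), Mul(I, Pow(4715, Rational(1, 2)))) ≈ Add(24.000, Mul(68.666, I))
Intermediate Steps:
Function('a')(h) = Add(-3, h)
Function('j')(O, G) = Add(-3, O, Pow(G, 2)) (Function('j')(O, G) = Add(Add(Mul(0, O), Mul(G, G)), Add(-3, O)) = Add(Add(0, Pow(G, 2)), Add(-3, O)) = Add(Pow(G, 2), Add(-3, O)) = Add(-3, O, Pow(G, 2)))
Function('Y')(r) = 24 (Function('Y')(r) = Add(-2, Add(Mul(32, Pow(16, -1)), Mul(-1, -24))) = Add(-2, Add(Mul(32, Rational(1, 16)), 24)) = Add(-2, Add(2, 24)) = Add(-2, 26) = 24)
Add(Add(Function('Y')(Function('j')(14, -13)), Pow(Add(6095, -10810), Rational(1, 2))), Pow(-20034, -1)) = Add(Add(24, Pow(Add(6095, -10810), Rational(1, 2))), Pow(-20034, -1)) = Add(Add(24, Pow(-4715, Rational(1, 2))), Rational(-1, 20034)) = Add(Add(24, Mul(I, Pow(4715, Rational(1, 2)))), Rational(-1, 20034)) = Add(Rational(480815, 20034), Mul(I, Pow(4715, Rational(1, 2))))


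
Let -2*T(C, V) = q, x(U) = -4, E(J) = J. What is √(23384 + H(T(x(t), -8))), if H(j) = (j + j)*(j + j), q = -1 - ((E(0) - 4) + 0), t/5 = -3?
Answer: √23393 ≈ 152.95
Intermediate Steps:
t = -15 (t = 5*(-3) = -15)
q = 3 (q = -1 - ((0 - 4) + 0) = -1 - (-4 + 0) = -1 - 1*(-4) = -1 + 4 = 3)
T(C, V) = -3/2 (T(C, V) = -½*3 = -3/2)
H(j) = 4*j² (H(j) = (2*j)*(2*j) = 4*j²)
√(23384 + H(T(x(t), -8))) = √(23384 + 4*(-3/2)²) = √(23384 + 4*(9/4)) = √(23384 + 9) = √23393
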